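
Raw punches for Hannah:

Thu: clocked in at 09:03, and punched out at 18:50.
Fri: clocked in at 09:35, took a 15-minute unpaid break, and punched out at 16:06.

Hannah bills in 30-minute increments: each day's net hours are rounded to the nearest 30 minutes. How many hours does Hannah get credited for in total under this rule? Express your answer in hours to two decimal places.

16.50 hours

Thu: 09:03–18:50 = 9 h 47 min → rounds to 10 h 0 min
Fri: 09:35–16:06 = 6 h 31 min − 15 min = 6 h 16 min → rounds to 6 h 30 min
Total credited: 16 h 30 min.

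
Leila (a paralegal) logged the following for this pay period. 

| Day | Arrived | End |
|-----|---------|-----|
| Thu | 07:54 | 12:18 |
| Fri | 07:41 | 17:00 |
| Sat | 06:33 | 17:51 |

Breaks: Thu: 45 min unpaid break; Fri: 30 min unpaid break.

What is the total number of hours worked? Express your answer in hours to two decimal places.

Thu: 07:54–12:18 = 4 h 24 min; less 45 min break → 3 h 39 min
Fri: 07:41–17:00 = 9 h 19 min; less 30 min break → 8 h 49 min
Sat: 06:33–17:51 = 11 h 18 min
Total: 3 h 39 min + 8 h 49 min + 11 h 18 min = 23 h 46 min.

23.77 hours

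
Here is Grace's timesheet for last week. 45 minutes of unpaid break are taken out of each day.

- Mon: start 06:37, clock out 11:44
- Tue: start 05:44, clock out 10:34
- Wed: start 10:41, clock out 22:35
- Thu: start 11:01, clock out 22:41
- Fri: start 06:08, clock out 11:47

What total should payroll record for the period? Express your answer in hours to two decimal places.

35.42 hours

Mon: 06:37–11:44 = 5 h 7 min; less 45 min break → 4 h 22 min
Tue: 05:44–10:34 = 4 h 50 min; less 45 min break → 4 h 5 min
Wed: 10:41–22:35 = 11 h 54 min; less 45 min break → 11 h 9 min
Thu: 11:01–22:41 = 11 h 40 min; less 45 min break → 10 h 55 min
Fri: 06:08–11:47 = 5 h 39 min; less 45 min break → 4 h 54 min
Total: 4 h 22 min + 4 h 5 min + 11 h 9 min + 10 h 55 min + 4 h 54 min = 35 h 25 min.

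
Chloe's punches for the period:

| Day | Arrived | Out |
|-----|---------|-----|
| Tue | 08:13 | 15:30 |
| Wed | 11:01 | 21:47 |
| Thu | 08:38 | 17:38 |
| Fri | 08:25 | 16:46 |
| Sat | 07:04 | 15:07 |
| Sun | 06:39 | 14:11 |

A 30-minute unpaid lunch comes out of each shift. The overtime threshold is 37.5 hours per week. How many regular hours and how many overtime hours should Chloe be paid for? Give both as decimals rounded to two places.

Tue: 08:13–15:30 = 7 h 17 min; less 30 min break → 6 h 47 min
Wed: 11:01–21:47 = 10 h 46 min; less 30 min break → 10 h 16 min
Thu: 08:38–17:38 = 9 h 0 min; less 30 min break → 8 h 30 min
Fri: 08:25–16:46 = 8 h 21 min; less 30 min break → 7 h 51 min
Sat: 07:04–15:07 = 8 h 3 min; less 30 min break → 7 h 33 min
Sun: 06:39–14:11 = 7 h 32 min; less 30 min break → 7 h 2 min
Total worked: 47 h 59 min = 47.98 h.
Threshold 37.5 h → overtime 10 h 29 min, regular 37 h 30 min.

Regular 37.50 hours, overtime 10.48 hours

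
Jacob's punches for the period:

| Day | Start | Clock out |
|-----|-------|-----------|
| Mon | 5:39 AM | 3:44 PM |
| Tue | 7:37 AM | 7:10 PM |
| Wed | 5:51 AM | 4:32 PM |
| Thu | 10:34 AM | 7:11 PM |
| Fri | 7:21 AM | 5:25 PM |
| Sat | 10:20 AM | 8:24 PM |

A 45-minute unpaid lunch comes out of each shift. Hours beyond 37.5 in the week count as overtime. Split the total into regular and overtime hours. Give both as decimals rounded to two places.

Mon: 5:39 AM–3:44 PM = 10 h 5 min; less 45 min break → 9 h 20 min
Tue: 7:37 AM–7:10 PM = 11 h 33 min; less 45 min break → 10 h 48 min
Wed: 5:51 AM–4:32 PM = 10 h 41 min; less 45 min break → 9 h 56 min
Thu: 10:34 AM–7:11 PM = 8 h 37 min; less 45 min break → 7 h 52 min
Fri: 7:21 AM–5:25 PM = 10 h 4 min; less 45 min break → 9 h 19 min
Sat: 10:20 AM–8:24 PM = 10 h 4 min; less 45 min break → 9 h 19 min
Total worked: 56 h 34 min = 56.57 h.
Threshold 37.5 h → overtime 19 h 4 min, regular 37 h 30 min.

Regular 37.50 hours, overtime 19.07 hours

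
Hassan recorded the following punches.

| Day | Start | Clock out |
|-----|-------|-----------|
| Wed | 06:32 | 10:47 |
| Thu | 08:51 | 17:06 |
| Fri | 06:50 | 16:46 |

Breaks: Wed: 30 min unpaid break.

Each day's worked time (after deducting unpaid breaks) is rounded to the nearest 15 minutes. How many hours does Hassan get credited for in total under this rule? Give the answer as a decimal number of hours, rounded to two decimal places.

22.00 hours

Wed: 06:32–10:47 = 4 h 15 min − 30 min = 3 h 45 min → rounds to 3 h 45 min
Thu: 08:51–17:06 = 8 h 15 min → rounds to 8 h 15 min
Fri: 06:50–16:46 = 9 h 56 min → rounds to 10 h 0 min
Total credited: 22 h 0 min.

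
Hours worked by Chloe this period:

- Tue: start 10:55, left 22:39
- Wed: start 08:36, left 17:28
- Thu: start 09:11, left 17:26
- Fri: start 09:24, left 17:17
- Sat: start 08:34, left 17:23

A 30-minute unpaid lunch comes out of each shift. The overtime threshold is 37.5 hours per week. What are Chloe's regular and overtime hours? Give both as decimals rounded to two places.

Tue: 10:55–22:39 = 11 h 44 min; less 30 min break → 11 h 14 min
Wed: 08:36–17:28 = 8 h 52 min; less 30 min break → 8 h 22 min
Thu: 09:11–17:26 = 8 h 15 min; less 30 min break → 7 h 45 min
Fri: 09:24–17:17 = 7 h 53 min; less 30 min break → 7 h 23 min
Sat: 08:34–17:23 = 8 h 49 min; less 30 min break → 8 h 19 min
Total worked: 43 h 3 min = 43.05 h.
Threshold 37.5 h → overtime 5 h 33 min, regular 37 h 30 min.

Regular 37.50 hours, overtime 5.55 hours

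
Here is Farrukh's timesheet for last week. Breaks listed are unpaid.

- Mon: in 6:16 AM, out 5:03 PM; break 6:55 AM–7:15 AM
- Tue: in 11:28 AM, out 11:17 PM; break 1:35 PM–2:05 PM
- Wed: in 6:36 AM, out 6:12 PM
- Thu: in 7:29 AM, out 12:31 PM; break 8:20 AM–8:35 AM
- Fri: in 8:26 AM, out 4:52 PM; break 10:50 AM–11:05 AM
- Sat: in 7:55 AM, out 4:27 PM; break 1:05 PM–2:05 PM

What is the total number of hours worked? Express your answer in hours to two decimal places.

53.87 hours

Mon: 6:16 AM–5:03 PM = 10 h 47 min; less 20 min break → 10 h 27 min
Tue: 11:28 AM–11:17 PM = 11 h 49 min; less 30 min break → 11 h 19 min
Wed: 6:36 AM–6:12 PM = 11 h 36 min
Thu: 7:29 AM–12:31 PM = 5 h 2 min; less 15 min break → 4 h 47 min
Fri: 8:26 AM–4:52 PM = 8 h 26 min; less 15 min break → 8 h 11 min
Sat: 7:55 AM–4:27 PM = 8 h 32 min; less 60 min break → 7 h 32 min
Total: 10 h 27 min + 11 h 19 min + 11 h 36 min + 4 h 47 min + 8 h 11 min + 7 h 32 min = 53 h 52 min.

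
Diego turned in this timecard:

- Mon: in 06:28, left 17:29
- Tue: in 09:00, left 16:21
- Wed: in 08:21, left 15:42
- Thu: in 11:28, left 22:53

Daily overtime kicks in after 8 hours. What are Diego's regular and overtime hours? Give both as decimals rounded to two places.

Regular 30.70 hours, overtime 6.43 hours

Mon: 06:28–17:29 = 11 h 1 min
Tue: 09:00–16:21 = 7 h 21 min
Wed: 08:21–15:42 = 7 h 21 min
Thu: 11:28–22:53 = 11 h 25 min
Mon reg 8 h 0 min / OT 3 h 1 min; Tue reg 7 h 21 min / OT 0 h 0 min; Wed reg 7 h 21 min / OT 0 h 0 min; Thu reg 8 h 0 min / OT 3 h 25 min.
Totals: regular 30 h 42 min, overtime 6 h 26 min.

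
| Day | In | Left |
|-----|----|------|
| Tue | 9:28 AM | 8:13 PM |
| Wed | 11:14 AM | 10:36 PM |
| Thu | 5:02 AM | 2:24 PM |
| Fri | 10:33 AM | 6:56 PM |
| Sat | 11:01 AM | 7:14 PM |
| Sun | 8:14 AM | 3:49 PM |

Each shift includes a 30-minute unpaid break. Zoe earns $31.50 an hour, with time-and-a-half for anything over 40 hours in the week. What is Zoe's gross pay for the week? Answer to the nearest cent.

$1858.50

Tue: 9:28 AM–8:13 PM = 10 h 45 min; less 30 min break → 10 h 15 min
Wed: 11:14 AM–10:36 PM = 11 h 22 min; less 30 min break → 10 h 52 min
Thu: 5:02 AM–2:24 PM = 9 h 22 min; less 30 min break → 8 h 52 min
Fri: 10:33 AM–6:56 PM = 8 h 23 min; less 30 min break → 7 h 53 min
Sat: 11:01 AM–7:14 PM = 8 h 13 min; less 30 min break → 7 h 43 min
Sun: 8:14 AM–3:49 PM = 7 h 35 min; less 30 min break → 7 h 5 min
Total worked: 52 h 40 min = 3160 min.
Regular 40 h 0 min = 2400 min at $31.50/h; overtime 12 h 40 min = 760 min at $47.25/h.
Pay = (2400 × $31.50 + 760 × $47.25) ÷ 60 = $1858.50.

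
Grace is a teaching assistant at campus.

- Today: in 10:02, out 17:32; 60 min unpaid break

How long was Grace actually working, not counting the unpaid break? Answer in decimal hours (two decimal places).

6.50 hours

Today: 10:02–17:32 = 7 h 30 min; less 60 min break → 6 h 30 min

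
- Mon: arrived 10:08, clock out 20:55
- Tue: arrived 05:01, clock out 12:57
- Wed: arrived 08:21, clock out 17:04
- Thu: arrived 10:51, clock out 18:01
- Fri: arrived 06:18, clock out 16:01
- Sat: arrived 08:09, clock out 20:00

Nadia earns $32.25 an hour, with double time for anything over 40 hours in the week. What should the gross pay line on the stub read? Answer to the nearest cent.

$2332.75

Mon: 10:08–20:55 = 10 h 47 min
Tue: 05:01–12:57 = 7 h 56 min
Wed: 08:21–17:04 = 8 h 43 min
Thu: 10:51–18:01 = 7 h 10 min
Fri: 06:18–16:01 = 9 h 43 min
Sat: 08:09–20:00 = 11 h 51 min
Total worked: 56 h 10 min = 3370 min.
Regular 40 h 0 min = 2400 min at $32.25/h; overtime 16 h 10 min = 970 min at $64.50/h.
Pay = (2400 × $32.25 + 970 × $64.50) ÷ 60 = $2332.75.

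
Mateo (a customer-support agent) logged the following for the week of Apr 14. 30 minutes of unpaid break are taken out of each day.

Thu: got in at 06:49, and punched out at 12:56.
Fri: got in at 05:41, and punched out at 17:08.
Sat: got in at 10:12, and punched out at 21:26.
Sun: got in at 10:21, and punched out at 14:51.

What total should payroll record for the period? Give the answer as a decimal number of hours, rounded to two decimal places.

Thu: 06:49–12:56 = 6 h 7 min; less 30 min break → 5 h 37 min
Fri: 05:41–17:08 = 11 h 27 min; less 30 min break → 10 h 57 min
Sat: 10:12–21:26 = 11 h 14 min; less 30 min break → 10 h 44 min
Sun: 10:21–14:51 = 4 h 30 min; less 30 min break → 4 h 0 min
Total: 5 h 37 min + 10 h 57 min + 10 h 44 min + 4 h 0 min = 31 h 18 min.

31.30 hours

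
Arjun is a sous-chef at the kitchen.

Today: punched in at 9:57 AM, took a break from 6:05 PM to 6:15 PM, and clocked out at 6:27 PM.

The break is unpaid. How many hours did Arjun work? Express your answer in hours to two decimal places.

Today: 9:57 AM–6:27 PM = 8 h 30 min; less 10 min break → 8 h 20 min

8.33 hours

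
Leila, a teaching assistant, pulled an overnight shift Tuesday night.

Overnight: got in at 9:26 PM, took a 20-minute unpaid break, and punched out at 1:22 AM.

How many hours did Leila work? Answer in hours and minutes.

3 h 36 min

Overnight: 9:26 PM → midnight = 2 h 34 min; midnight → 1:22 AM = 1 h 22 min; span 3 h 56 min; less 20 min break → 3 h 36 min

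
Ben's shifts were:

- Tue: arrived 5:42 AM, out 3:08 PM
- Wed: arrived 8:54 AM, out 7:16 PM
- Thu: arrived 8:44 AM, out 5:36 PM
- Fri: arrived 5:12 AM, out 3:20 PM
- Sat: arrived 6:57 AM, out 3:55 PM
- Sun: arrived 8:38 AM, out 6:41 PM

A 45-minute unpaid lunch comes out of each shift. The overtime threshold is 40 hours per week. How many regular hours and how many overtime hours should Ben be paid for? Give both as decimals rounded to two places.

Tue: 5:42 AM–3:08 PM = 9 h 26 min; less 45 min break → 8 h 41 min
Wed: 8:54 AM–7:16 PM = 10 h 22 min; less 45 min break → 9 h 37 min
Thu: 8:44 AM–5:36 PM = 8 h 52 min; less 45 min break → 8 h 7 min
Fri: 5:12 AM–3:20 PM = 10 h 8 min; less 45 min break → 9 h 23 min
Sat: 6:57 AM–3:55 PM = 8 h 58 min; less 45 min break → 8 h 13 min
Sun: 8:38 AM–6:41 PM = 10 h 3 min; less 45 min break → 9 h 18 min
Total worked: 53 h 19 min = 53.32 h.
Threshold 40 h → overtime 13 h 19 min, regular 40 h 0 min.

Regular 40.00 hours, overtime 13.32 hours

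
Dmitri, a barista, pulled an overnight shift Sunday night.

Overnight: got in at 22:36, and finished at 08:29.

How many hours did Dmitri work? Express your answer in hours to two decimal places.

9.88 hours

Overnight: 22:36 → midnight = 1 h 24 min; midnight → 08:29 = 8 h 29 min; span 9 h 53 min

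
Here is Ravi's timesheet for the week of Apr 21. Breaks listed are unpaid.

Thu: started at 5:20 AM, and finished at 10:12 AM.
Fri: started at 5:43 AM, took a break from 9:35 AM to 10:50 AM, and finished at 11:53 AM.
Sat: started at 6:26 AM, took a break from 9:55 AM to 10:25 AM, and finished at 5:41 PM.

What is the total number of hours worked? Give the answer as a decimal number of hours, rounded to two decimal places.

20.53 hours

Thu: 5:20 AM–10:12 AM = 4 h 52 min
Fri: 5:43 AM–11:53 AM = 6 h 10 min; less 75 min break → 4 h 55 min
Sat: 6:26 AM–5:41 PM = 11 h 15 min; less 30 min break → 10 h 45 min
Total: 4 h 52 min + 4 h 55 min + 10 h 45 min = 20 h 32 min.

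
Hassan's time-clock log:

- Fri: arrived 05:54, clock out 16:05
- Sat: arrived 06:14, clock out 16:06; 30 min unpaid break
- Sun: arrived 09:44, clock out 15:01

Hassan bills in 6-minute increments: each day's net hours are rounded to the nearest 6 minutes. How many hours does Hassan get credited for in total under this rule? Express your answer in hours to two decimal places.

24.90 hours

Fri: 05:54–16:05 = 10 h 11 min → rounds to 10 h 12 min
Sat: 06:14–16:06 = 9 h 52 min − 30 min = 9 h 22 min → rounds to 9 h 24 min
Sun: 09:44–15:01 = 5 h 17 min → rounds to 5 h 18 min
Total credited: 24 h 54 min.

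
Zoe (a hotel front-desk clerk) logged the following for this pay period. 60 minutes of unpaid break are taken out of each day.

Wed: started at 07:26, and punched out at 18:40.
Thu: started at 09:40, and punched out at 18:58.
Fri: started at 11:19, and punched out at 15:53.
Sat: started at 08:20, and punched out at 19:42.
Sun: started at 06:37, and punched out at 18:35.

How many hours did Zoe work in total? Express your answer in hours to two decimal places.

43.43 hours

Wed: 07:26–18:40 = 11 h 14 min; less 60 min break → 10 h 14 min
Thu: 09:40–18:58 = 9 h 18 min; less 60 min break → 8 h 18 min
Fri: 11:19–15:53 = 4 h 34 min; less 60 min break → 3 h 34 min
Sat: 08:20–19:42 = 11 h 22 min; less 60 min break → 10 h 22 min
Sun: 06:37–18:35 = 11 h 58 min; less 60 min break → 10 h 58 min
Total: 10 h 14 min + 8 h 18 min + 3 h 34 min + 10 h 22 min + 10 h 58 min = 43 h 26 min.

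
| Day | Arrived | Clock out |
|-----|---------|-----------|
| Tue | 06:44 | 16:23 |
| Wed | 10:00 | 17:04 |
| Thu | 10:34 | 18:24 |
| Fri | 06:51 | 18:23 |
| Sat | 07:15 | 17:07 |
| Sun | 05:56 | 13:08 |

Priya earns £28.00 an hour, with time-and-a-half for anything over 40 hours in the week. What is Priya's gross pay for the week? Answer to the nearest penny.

Tue: 06:44–16:23 = 9 h 39 min
Wed: 10:00–17:04 = 7 h 4 min
Thu: 10:34–18:24 = 7 h 50 min
Fri: 06:51–18:23 = 11 h 32 min
Sat: 07:15–17:07 = 9 h 52 min
Sun: 05:56–13:08 = 7 h 12 min
Total worked: 53 h 9 min = 3189 min.
Regular 40 h 0 min = 2400 min at £28.00/h; overtime 13 h 9 min = 789 min at £42.00/h.
Pay = (2400 × £28.00 + 789 × £42.00) ÷ 60 = £1672.30.

£1672.30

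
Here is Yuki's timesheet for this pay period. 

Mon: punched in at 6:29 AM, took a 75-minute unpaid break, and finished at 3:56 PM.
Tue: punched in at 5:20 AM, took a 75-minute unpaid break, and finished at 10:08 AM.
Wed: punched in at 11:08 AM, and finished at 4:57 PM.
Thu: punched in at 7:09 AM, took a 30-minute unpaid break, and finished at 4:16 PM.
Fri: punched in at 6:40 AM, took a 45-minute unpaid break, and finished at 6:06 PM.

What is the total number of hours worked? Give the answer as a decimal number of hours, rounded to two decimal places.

Mon: 6:29 AM–3:56 PM = 9 h 27 min; less 75 min break → 8 h 12 min
Tue: 5:20 AM–10:08 AM = 4 h 48 min; less 75 min break → 3 h 33 min
Wed: 11:08 AM–4:57 PM = 5 h 49 min
Thu: 7:09 AM–4:16 PM = 9 h 7 min; less 30 min break → 8 h 37 min
Fri: 6:40 AM–6:06 PM = 11 h 26 min; less 45 min break → 10 h 41 min
Total: 8 h 12 min + 3 h 33 min + 5 h 49 min + 8 h 37 min + 10 h 41 min = 36 h 52 min.

36.87 hours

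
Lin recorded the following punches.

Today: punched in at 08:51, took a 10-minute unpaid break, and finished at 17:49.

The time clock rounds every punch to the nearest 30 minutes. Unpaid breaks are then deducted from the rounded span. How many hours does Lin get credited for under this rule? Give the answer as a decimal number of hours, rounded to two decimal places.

Today: in 08:51→09:00, out 17:49→18:00; 9 h 0 min − 10 min = 8 h 50 min

8.83 hours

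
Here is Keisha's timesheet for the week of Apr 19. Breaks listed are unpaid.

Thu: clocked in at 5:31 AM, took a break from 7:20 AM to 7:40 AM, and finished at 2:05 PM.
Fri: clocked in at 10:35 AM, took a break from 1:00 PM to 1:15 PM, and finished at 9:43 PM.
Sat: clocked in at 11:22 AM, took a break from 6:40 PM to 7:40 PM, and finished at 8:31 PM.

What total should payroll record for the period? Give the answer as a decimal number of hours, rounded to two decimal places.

Thu: 5:31 AM–2:05 PM = 8 h 34 min; less 20 min break → 8 h 14 min
Fri: 10:35 AM–9:43 PM = 11 h 8 min; less 15 min break → 10 h 53 min
Sat: 11:22 AM–8:31 PM = 9 h 9 min; less 60 min break → 8 h 9 min
Total: 8 h 14 min + 10 h 53 min + 8 h 9 min = 27 h 16 min.

27.27 hours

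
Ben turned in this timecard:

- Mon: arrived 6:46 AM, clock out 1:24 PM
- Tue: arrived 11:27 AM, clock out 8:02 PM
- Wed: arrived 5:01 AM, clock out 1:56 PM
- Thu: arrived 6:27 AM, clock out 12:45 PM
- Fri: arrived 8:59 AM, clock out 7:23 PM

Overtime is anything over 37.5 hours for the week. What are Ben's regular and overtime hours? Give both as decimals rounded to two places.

Mon: 6:46 AM–1:24 PM = 6 h 38 min
Tue: 11:27 AM–8:02 PM = 8 h 35 min
Wed: 5:01 AM–1:56 PM = 8 h 55 min
Thu: 6:27 AM–12:45 PM = 6 h 18 min
Fri: 8:59 AM–7:23 PM = 10 h 24 min
Total worked: 40 h 50 min = 40.83 h.
Threshold 37.5 h → overtime 3 h 20 min, regular 37 h 30 min.

Regular 37.50 hours, overtime 3.33 hours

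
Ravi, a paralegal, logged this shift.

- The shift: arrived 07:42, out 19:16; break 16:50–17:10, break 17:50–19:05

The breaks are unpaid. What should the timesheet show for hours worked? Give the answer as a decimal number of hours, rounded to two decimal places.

The shift: 07:42–19:16 = 11 h 34 min; less 95 min break → 9 h 59 min

9.98 hours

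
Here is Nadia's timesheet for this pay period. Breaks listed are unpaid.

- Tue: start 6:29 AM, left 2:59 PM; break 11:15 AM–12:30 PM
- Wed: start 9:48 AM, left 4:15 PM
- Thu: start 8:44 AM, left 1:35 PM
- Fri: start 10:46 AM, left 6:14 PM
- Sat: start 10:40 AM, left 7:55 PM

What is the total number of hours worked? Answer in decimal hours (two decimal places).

35.27 hours

Tue: 6:29 AM–2:59 PM = 8 h 30 min; less 75 min break → 7 h 15 min
Wed: 9:48 AM–4:15 PM = 6 h 27 min
Thu: 8:44 AM–1:35 PM = 4 h 51 min
Fri: 10:46 AM–6:14 PM = 7 h 28 min
Sat: 10:40 AM–7:55 PM = 9 h 15 min
Total: 7 h 15 min + 6 h 27 min + 4 h 51 min + 7 h 28 min + 9 h 15 min = 35 h 16 min.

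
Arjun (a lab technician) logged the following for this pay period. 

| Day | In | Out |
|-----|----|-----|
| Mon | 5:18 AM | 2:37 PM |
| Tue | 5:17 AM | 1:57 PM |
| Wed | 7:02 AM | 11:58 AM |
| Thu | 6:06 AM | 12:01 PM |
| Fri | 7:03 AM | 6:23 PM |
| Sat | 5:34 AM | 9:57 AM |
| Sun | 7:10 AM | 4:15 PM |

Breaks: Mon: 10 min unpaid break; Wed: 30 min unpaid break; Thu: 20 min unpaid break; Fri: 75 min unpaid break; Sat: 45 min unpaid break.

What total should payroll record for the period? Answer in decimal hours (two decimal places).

50.63 hours

Mon: 5:18 AM–2:37 PM = 9 h 19 min; less 10 min break → 9 h 9 min
Tue: 5:17 AM–1:57 PM = 8 h 40 min
Wed: 7:02 AM–11:58 AM = 4 h 56 min; less 30 min break → 4 h 26 min
Thu: 6:06 AM–12:01 PM = 5 h 55 min; less 20 min break → 5 h 35 min
Fri: 7:03 AM–6:23 PM = 11 h 20 min; less 75 min break → 10 h 5 min
Sat: 5:34 AM–9:57 AM = 4 h 23 min; less 45 min break → 3 h 38 min
Sun: 7:10 AM–4:15 PM = 9 h 5 min
Total: 9 h 9 min + 8 h 40 min + 4 h 26 min + 5 h 35 min + 10 h 5 min + 3 h 38 min + 9 h 5 min = 50 h 38 min.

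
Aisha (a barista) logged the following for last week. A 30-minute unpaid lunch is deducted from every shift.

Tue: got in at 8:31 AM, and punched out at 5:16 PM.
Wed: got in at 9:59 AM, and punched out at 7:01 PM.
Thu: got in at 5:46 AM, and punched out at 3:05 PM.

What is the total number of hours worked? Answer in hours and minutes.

25 h 36 min

Tue: 8:31 AM–5:16 PM = 8 h 45 min; less 30 min break → 8 h 15 min
Wed: 9:59 AM–7:01 PM = 9 h 2 min; less 30 min break → 8 h 32 min
Thu: 5:46 AM–3:05 PM = 9 h 19 min; less 30 min break → 8 h 49 min
Total: 8 h 15 min + 8 h 32 min + 8 h 49 min = 25 h 36 min.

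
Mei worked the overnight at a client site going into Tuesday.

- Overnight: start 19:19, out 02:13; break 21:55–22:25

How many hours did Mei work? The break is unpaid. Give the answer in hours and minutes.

6 h 24 min

Overnight: 19:19 → midnight = 4 h 41 min; midnight → 02:13 = 2 h 13 min; span 6 h 54 min; less 30 min break → 6 h 24 min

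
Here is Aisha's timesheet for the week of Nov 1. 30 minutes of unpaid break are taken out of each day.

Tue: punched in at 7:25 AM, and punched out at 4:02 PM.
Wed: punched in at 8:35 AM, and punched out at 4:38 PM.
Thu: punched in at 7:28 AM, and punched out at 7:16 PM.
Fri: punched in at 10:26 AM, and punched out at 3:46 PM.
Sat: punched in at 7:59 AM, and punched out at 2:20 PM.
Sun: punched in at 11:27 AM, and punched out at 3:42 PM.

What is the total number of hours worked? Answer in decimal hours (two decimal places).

Tue: 7:25 AM–4:02 PM = 8 h 37 min; less 30 min break → 8 h 7 min
Wed: 8:35 AM–4:38 PM = 8 h 3 min; less 30 min break → 7 h 33 min
Thu: 7:28 AM–7:16 PM = 11 h 48 min; less 30 min break → 11 h 18 min
Fri: 10:26 AM–3:46 PM = 5 h 20 min; less 30 min break → 4 h 50 min
Sat: 7:59 AM–2:20 PM = 6 h 21 min; less 30 min break → 5 h 51 min
Sun: 11:27 AM–3:42 PM = 4 h 15 min; less 30 min break → 3 h 45 min
Total: 8 h 7 min + 7 h 33 min + 11 h 18 min + 4 h 50 min + 5 h 51 min + 3 h 45 min = 41 h 24 min.

41.40 hours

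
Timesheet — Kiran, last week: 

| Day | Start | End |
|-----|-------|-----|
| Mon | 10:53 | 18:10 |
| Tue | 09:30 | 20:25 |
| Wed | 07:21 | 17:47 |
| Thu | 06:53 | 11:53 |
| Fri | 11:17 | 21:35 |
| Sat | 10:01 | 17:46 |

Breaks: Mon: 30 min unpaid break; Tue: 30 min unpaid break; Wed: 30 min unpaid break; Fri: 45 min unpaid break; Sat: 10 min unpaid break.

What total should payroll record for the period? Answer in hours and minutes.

Mon: 10:53–18:10 = 7 h 17 min; less 30 min break → 6 h 47 min
Tue: 09:30–20:25 = 10 h 55 min; less 30 min break → 10 h 25 min
Wed: 07:21–17:47 = 10 h 26 min; less 30 min break → 9 h 56 min
Thu: 06:53–11:53 = 5 h 0 min
Fri: 11:17–21:35 = 10 h 18 min; less 45 min break → 9 h 33 min
Sat: 10:01–17:46 = 7 h 45 min; less 10 min break → 7 h 35 min
Total: 6 h 47 min + 10 h 25 min + 9 h 56 min + 5 h 0 min + 9 h 33 min + 7 h 35 min = 49 h 16 min.

49 h 16 min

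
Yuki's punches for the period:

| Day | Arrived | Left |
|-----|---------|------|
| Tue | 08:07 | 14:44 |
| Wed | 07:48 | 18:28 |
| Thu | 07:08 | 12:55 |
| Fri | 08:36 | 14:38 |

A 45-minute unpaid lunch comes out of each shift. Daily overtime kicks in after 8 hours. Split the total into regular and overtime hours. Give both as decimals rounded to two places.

Regular 24.18 hours, overtime 1.92 hours

Tue: 08:07–14:44 = 6 h 37 min; less 45 min break → 5 h 52 min
Wed: 07:48–18:28 = 10 h 40 min; less 45 min break → 9 h 55 min
Thu: 07:08–12:55 = 5 h 47 min; less 45 min break → 5 h 2 min
Fri: 08:36–14:38 = 6 h 2 min; less 45 min break → 5 h 17 min
Tue reg 5 h 52 min / OT 0 h 0 min; Wed reg 8 h 0 min / OT 1 h 55 min; Thu reg 5 h 2 min / OT 0 h 0 min; Fri reg 5 h 17 min / OT 0 h 0 min.
Totals: regular 24 h 11 min, overtime 1 h 55 min.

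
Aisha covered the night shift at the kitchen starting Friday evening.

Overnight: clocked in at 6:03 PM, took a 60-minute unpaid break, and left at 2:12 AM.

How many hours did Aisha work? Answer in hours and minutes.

7 h 9 min

Overnight: 6:03 PM → midnight = 5 h 57 min; midnight → 2:12 AM = 2 h 12 min; span 8 h 9 min; less 60 min break → 7 h 9 min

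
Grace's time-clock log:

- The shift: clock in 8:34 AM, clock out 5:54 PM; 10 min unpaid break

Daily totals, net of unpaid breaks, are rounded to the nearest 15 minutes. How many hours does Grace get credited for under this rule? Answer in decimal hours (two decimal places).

The shift: 8:34 AM–5:54 PM = 9 h 20 min − 10 min = 9 h 10 min → rounds to 9 h 15 min

9.25 hours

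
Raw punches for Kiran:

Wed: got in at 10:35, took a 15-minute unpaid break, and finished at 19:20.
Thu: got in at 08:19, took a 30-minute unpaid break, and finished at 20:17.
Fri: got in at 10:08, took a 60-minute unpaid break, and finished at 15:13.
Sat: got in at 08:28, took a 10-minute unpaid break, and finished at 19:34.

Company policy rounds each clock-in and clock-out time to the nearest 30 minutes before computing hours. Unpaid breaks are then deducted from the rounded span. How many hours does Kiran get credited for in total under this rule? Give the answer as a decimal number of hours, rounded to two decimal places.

Wed: in 10:35→10:30, out 19:20→19:30; 9 h 0 min − 15 min = 8 h 45 min
Thu: in 08:19→08:30, out 20:17→20:30; 12 h 0 min − 30 min = 11 h 30 min
Fri: in 10:08→10:00, out 15:13→15:00; 5 h 0 min − 60 min = 4 h 0 min
Sat: in 08:28→08:30, out 19:34→19:30; 11 h 0 min − 10 min = 10 h 50 min
Total credited: 35 h 5 min.

35.08 hours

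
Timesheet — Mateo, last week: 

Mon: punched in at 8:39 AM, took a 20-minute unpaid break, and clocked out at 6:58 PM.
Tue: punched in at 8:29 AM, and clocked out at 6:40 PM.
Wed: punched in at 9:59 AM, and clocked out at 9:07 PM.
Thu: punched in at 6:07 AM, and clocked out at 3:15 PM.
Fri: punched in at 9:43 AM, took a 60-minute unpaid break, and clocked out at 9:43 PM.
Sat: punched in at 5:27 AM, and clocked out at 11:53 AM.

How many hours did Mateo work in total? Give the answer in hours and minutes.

Mon: 8:39 AM–6:58 PM = 10 h 19 min; less 20 min break → 9 h 59 min
Tue: 8:29 AM–6:40 PM = 10 h 11 min
Wed: 9:59 AM–9:07 PM = 11 h 8 min
Thu: 6:07 AM–3:15 PM = 9 h 8 min
Fri: 9:43 AM–9:43 PM = 12 h 0 min; less 60 min break → 11 h 0 min
Sat: 5:27 AM–11:53 AM = 6 h 26 min
Total: 9 h 59 min + 10 h 11 min + 11 h 8 min + 9 h 8 min + 11 h 0 min + 6 h 26 min = 57 h 52 min.

57 h 52 min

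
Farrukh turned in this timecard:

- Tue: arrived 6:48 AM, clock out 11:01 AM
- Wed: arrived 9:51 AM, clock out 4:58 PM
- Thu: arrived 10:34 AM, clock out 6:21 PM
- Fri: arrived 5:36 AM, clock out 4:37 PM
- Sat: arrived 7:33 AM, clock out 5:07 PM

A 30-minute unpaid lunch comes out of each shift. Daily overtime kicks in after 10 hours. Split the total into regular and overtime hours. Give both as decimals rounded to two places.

Regular 36.68 hours, overtime 0.52 hours

Tue: 6:48 AM–11:01 AM = 4 h 13 min; less 30 min break → 3 h 43 min
Wed: 9:51 AM–4:58 PM = 7 h 7 min; less 30 min break → 6 h 37 min
Thu: 10:34 AM–6:21 PM = 7 h 47 min; less 30 min break → 7 h 17 min
Fri: 5:36 AM–4:37 PM = 11 h 1 min; less 30 min break → 10 h 31 min
Sat: 7:33 AM–5:07 PM = 9 h 34 min; less 30 min break → 9 h 4 min
Tue reg 3 h 43 min / OT 0 h 0 min; Wed reg 6 h 37 min / OT 0 h 0 min; Thu reg 7 h 17 min / OT 0 h 0 min; Fri reg 10 h 0 min / OT 0 h 31 min; Sat reg 9 h 4 min / OT 0 h 0 min.
Totals: regular 36 h 41 min, overtime 0 h 31 min.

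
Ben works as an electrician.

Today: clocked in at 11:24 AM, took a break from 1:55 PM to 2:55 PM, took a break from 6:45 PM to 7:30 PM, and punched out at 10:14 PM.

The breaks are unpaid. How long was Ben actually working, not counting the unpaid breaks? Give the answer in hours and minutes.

9 h 5 min

Today: 11:24 AM–10:14 PM = 10 h 50 min; less 105 min break → 9 h 5 min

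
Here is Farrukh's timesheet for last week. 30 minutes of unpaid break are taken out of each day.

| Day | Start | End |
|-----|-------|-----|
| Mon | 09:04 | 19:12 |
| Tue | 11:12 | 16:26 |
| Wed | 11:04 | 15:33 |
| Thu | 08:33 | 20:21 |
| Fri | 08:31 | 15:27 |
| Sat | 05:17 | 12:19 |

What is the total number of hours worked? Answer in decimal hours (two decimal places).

Mon: 09:04–19:12 = 10 h 8 min; less 30 min break → 9 h 38 min
Tue: 11:12–16:26 = 5 h 14 min; less 30 min break → 4 h 44 min
Wed: 11:04–15:33 = 4 h 29 min; less 30 min break → 3 h 59 min
Thu: 08:33–20:21 = 11 h 48 min; less 30 min break → 11 h 18 min
Fri: 08:31–15:27 = 6 h 56 min; less 30 min break → 6 h 26 min
Sat: 05:17–12:19 = 7 h 2 min; less 30 min break → 6 h 32 min
Total: 9 h 38 min + 4 h 44 min + 3 h 59 min + 11 h 18 min + 6 h 26 min + 6 h 32 min = 42 h 37 min.

42.62 hours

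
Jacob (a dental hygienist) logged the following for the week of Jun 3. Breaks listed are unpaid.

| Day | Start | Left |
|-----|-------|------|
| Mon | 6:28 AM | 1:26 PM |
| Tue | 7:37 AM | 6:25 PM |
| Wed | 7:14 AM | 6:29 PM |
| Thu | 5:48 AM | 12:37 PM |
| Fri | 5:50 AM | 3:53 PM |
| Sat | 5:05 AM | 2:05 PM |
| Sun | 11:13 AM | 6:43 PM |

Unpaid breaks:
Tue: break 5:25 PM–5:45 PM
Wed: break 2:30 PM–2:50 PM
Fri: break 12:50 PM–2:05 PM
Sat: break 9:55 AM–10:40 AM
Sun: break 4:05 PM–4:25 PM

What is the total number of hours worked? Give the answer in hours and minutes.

Mon: 6:28 AM–1:26 PM = 6 h 58 min
Tue: 7:37 AM–6:25 PM = 10 h 48 min; less 20 min break → 10 h 28 min
Wed: 7:14 AM–6:29 PM = 11 h 15 min; less 20 min break → 10 h 55 min
Thu: 5:48 AM–12:37 PM = 6 h 49 min
Fri: 5:50 AM–3:53 PM = 10 h 3 min; less 75 min break → 8 h 48 min
Sat: 5:05 AM–2:05 PM = 9 h 0 min; less 45 min break → 8 h 15 min
Sun: 11:13 AM–6:43 PM = 7 h 30 min; less 20 min break → 7 h 10 min
Total: 6 h 58 min + 10 h 28 min + 10 h 55 min + 6 h 49 min + 8 h 48 min + 8 h 15 min + 7 h 10 min = 59 h 23 min.

59 h 23 min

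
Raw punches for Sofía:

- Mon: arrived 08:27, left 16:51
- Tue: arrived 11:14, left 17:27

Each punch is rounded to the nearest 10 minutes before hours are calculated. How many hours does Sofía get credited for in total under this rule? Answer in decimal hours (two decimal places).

14.67 hours

Mon: in 08:27→08:30, out 16:51→16:50; 8 h 20 min
Tue: in 11:14→11:10, out 17:27→17:30; 6 h 20 min
Total credited: 14 h 40 min.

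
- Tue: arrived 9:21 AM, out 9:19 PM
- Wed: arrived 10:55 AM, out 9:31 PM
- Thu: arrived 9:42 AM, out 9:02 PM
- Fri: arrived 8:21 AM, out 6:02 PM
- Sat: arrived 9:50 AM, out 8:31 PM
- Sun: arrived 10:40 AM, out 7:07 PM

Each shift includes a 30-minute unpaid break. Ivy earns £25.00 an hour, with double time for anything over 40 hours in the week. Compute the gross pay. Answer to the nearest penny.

£1985.83

Tue: 9:21 AM–9:19 PM = 11 h 58 min; less 30 min break → 11 h 28 min
Wed: 10:55 AM–9:31 PM = 10 h 36 min; less 30 min break → 10 h 6 min
Thu: 9:42 AM–9:02 PM = 11 h 20 min; less 30 min break → 10 h 50 min
Fri: 8:21 AM–6:02 PM = 9 h 41 min; less 30 min break → 9 h 11 min
Sat: 9:50 AM–8:31 PM = 10 h 41 min; less 30 min break → 10 h 11 min
Sun: 10:40 AM–7:07 PM = 8 h 27 min; less 30 min break → 7 h 57 min
Total worked: 59 h 43 min = 3583 min.
Regular 40 h 0 min = 2400 min at £25.00/h; overtime 19 h 43 min = 1183 min at £50.00/h.
Pay = (2400 × £25.00 + 1183 × £50.00) ÷ 60 = £1985.83.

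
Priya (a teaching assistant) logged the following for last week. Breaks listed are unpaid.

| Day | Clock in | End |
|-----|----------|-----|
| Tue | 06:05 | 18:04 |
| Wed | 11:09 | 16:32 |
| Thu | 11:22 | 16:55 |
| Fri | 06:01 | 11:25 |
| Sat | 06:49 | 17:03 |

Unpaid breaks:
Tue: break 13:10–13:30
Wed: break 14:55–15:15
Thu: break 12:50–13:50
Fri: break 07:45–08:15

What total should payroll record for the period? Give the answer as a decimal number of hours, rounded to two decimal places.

36.38 hours

Tue: 06:05–18:04 = 11 h 59 min; less 20 min break → 11 h 39 min
Wed: 11:09–16:32 = 5 h 23 min; less 20 min break → 5 h 3 min
Thu: 11:22–16:55 = 5 h 33 min; less 60 min break → 4 h 33 min
Fri: 06:01–11:25 = 5 h 24 min; less 30 min break → 4 h 54 min
Sat: 06:49–17:03 = 10 h 14 min
Total: 11 h 39 min + 5 h 3 min + 4 h 33 min + 4 h 54 min + 10 h 14 min = 36 h 23 min.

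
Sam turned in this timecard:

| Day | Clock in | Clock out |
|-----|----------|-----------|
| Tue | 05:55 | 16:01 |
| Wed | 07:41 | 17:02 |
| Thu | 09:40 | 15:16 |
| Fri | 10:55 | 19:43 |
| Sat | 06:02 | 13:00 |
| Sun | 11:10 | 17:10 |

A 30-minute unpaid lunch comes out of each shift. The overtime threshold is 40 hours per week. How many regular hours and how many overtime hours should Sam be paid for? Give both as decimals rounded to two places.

Regular 40.00 hours, overtime 3.82 hours

Tue: 05:55–16:01 = 10 h 6 min; less 30 min break → 9 h 36 min
Wed: 07:41–17:02 = 9 h 21 min; less 30 min break → 8 h 51 min
Thu: 09:40–15:16 = 5 h 36 min; less 30 min break → 5 h 6 min
Fri: 10:55–19:43 = 8 h 48 min; less 30 min break → 8 h 18 min
Sat: 06:02–13:00 = 6 h 58 min; less 30 min break → 6 h 28 min
Sun: 11:10–17:10 = 6 h 0 min; less 30 min break → 5 h 30 min
Total worked: 43 h 49 min = 43.82 h.
Threshold 40 h → overtime 3 h 49 min, regular 40 h 0 min.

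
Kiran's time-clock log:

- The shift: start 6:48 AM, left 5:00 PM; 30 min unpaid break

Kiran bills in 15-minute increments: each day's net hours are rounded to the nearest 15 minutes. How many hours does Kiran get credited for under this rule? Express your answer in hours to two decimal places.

The shift: 6:48 AM–5:00 PM = 10 h 12 min − 30 min = 9 h 42 min → rounds to 9 h 45 min

9.75 hours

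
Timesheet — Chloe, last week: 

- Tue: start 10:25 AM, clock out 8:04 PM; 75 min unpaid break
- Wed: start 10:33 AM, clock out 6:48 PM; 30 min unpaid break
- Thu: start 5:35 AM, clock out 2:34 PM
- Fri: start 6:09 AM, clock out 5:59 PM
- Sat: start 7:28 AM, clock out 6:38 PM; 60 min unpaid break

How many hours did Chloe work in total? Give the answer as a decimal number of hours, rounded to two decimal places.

Tue: 10:25 AM–8:04 PM = 9 h 39 min; less 75 min break → 8 h 24 min
Wed: 10:33 AM–6:48 PM = 8 h 15 min; less 30 min break → 7 h 45 min
Thu: 5:35 AM–2:34 PM = 8 h 59 min
Fri: 6:09 AM–5:59 PM = 11 h 50 min
Sat: 7:28 AM–6:38 PM = 11 h 10 min; less 60 min break → 10 h 10 min
Total: 8 h 24 min + 7 h 45 min + 8 h 59 min + 11 h 50 min + 10 h 10 min = 47 h 8 min.

47.13 hours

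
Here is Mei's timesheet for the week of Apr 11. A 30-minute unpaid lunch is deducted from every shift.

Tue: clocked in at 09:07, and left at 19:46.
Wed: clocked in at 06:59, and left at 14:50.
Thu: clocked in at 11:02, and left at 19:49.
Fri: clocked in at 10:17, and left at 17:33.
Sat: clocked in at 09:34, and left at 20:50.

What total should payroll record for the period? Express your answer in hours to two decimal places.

43.32 hours

Tue: 09:07–19:46 = 10 h 39 min; less 30 min break → 10 h 9 min
Wed: 06:59–14:50 = 7 h 51 min; less 30 min break → 7 h 21 min
Thu: 11:02–19:49 = 8 h 47 min; less 30 min break → 8 h 17 min
Fri: 10:17–17:33 = 7 h 16 min; less 30 min break → 6 h 46 min
Sat: 09:34–20:50 = 11 h 16 min; less 30 min break → 10 h 46 min
Total: 10 h 9 min + 7 h 21 min + 8 h 17 min + 6 h 46 min + 10 h 46 min = 43 h 19 min.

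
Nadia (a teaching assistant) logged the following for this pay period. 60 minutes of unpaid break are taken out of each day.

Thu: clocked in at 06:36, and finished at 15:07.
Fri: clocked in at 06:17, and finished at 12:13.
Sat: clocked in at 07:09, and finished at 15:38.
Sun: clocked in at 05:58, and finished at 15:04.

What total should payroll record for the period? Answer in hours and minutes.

Thu: 06:36–15:07 = 8 h 31 min; less 60 min break → 7 h 31 min
Fri: 06:17–12:13 = 5 h 56 min; less 60 min break → 4 h 56 min
Sat: 07:09–15:38 = 8 h 29 min; less 60 min break → 7 h 29 min
Sun: 05:58–15:04 = 9 h 6 min; less 60 min break → 8 h 6 min
Total: 7 h 31 min + 4 h 56 min + 7 h 29 min + 8 h 6 min = 28 h 2 min.

28 h 2 min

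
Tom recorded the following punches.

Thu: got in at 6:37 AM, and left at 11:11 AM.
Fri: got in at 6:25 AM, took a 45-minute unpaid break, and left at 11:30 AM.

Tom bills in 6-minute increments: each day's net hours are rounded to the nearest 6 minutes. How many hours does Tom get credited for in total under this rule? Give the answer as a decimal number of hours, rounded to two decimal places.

8.90 hours

Thu: 6:37 AM–11:11 AM = 4 h 34 min → rounds to 4 h 36 min
Fri: 6:25 AM–11:30 AM = 5 h 5 min − 45 min = 4 h 20 min → rounds to 4 h 18 min
Total credited: 8 h 54 min.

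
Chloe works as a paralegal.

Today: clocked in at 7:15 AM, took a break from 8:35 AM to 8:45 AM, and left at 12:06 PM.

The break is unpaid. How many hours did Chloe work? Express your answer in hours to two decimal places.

Today: 7:15 AM–12:06 PM = 4 h 51 min; less 10 min break → 4 h 41 min

4.68 hours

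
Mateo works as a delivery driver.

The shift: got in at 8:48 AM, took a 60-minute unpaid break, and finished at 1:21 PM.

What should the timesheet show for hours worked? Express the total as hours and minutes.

The shift: 8:48 AM–1:21 PM = 4 h 33 min; less 60 min break → 3 h 33 min

3 h 33 min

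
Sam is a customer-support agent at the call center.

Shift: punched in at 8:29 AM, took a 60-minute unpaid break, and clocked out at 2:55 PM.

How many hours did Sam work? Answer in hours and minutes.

5 h 26 min

Shift: 8:29 AM–2:55 PM = 6 h 26 min; less 60 min break → 5 h 26 min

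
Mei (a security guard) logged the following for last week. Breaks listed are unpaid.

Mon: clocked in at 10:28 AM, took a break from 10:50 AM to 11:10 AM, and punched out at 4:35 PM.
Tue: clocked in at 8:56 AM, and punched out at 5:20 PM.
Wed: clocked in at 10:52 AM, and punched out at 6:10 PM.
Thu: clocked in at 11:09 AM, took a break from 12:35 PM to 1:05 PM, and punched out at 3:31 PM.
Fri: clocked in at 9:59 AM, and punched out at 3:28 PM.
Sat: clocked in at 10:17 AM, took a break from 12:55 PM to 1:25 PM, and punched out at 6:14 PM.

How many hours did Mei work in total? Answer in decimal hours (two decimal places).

Mon: 10:28 AM–4:35 PM = 6 h 7 min; less 20 min break → 5 h 47 min
Tue: 8:56 AM–5:20 PM = 8 h 24 min
Wed: 10:52 AM–6:10 PM = 7 h 18 min
Thu: 11:09 AM–3:31 PM = 4 h 22 min; less 30 min break → 3 h 52 min
Fri: 9:59 AM–3:28 PM = 5 h 29 min
Sat: 10:17 AM–6:14 PM = 7 h 57 min; less 30 min break → 7 h 27 min
Total: 5 h 47 min + 8 h 24 min + 7 h 18 min + 3 h 52 min + 5 h 29 min + 7 h 27 min = 38 h 17 min.

38.28 hours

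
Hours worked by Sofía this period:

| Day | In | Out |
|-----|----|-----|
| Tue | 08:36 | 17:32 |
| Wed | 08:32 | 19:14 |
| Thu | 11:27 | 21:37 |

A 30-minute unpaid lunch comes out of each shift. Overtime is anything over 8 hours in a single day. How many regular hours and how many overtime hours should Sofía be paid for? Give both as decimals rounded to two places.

Regular 24.00 hours, overtime 4.30 hours

Tue: 08:36–17:32 = 8 h 56 min; less 30 min break → 8 h 26 min
Wed: 08:32–19:14 = 10 h 42 min; less 30 min break → 10 h 12 min
Thu: 11:27–21:37 = 10 h 10 min; less 30 min break → 9 h 40 min
Tue reg 8 h 0 min / OT 0 h 26 min; Wed reg 8 h 0 min / OT 2 h 12 min; Thu reg 8 h 0 min / OT 1 h 40 min.
Totals: regular 24 h 0 min, overtime 4 h 18 min.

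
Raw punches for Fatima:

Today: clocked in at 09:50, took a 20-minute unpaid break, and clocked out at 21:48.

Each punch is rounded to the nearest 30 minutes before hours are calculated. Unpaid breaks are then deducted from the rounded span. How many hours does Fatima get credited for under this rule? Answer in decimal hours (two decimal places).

11.67 hours

Today: in 09:50→10:00, out 21:48→22:00; 12 h 0 min − 20 min = 11 h 40 min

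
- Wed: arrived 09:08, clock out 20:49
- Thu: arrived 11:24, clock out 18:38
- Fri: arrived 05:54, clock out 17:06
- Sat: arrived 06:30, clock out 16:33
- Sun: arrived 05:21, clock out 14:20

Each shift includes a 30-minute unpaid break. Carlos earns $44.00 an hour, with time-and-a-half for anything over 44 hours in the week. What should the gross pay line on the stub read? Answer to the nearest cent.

Wed: 09:08–20:49 = 11 h 41 min; less 30 min break → 11 h 11 min
Thu: 11:24–18:38 = 7 h 14 min; less 30 min break → 6 h 44 min
Fri: 05:54–17:06 = 11 h 12 min; less 30 min break → 10 h 42 min
Sat: 06:30–16:33 = 10 h 3 min; less 30 min break → 9 h 33 min
Sun: 05:21–14:20 = 8 h 59 min; less 30 min break → 8 h 29 min
Total worked: 46 h 39 min = 2799 min.
Regular 44 h 0 min = 2640 min at $44.00/h; overtime 2 h 39 min = 159 min at $66.00/h.
Pay = (2640 × $44.00 + 159 × $66.00) ÷ 60 = $2110.90.

$2110.90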